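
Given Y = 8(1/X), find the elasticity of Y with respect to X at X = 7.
Elasticity = -1

Elasticity = (dY/dX) · (X/Y)

dY/dX = -8/X²
At X = 7: dY/dX = -8/49, Y = 8/7

Elasticity = (-8/49) · (7 / (8/7)) = -1

Interpretation: for a small percentage change in X, the percentage change in Y is approximately -1.00 times as large.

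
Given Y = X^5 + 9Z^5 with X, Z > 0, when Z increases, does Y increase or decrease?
Y increases

Taking the partial derivative:
∂Y/∂Z = 45Z^4

∂Y/∂Z = 45Z^4 > 0 (assuming positive values)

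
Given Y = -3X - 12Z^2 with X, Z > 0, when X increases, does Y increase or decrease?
Y decreases

Taking the partial derivative:
∂Y/∂X = -3

∂Y/∂X = -3 < 0 (assuming positive values)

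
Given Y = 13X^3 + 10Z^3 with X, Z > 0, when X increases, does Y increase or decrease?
Y increases

Taking the partial derivative:
∂Y/∂X = 39X^2

∂Y/∂X = 39X^2 > 0 (assuming positive values)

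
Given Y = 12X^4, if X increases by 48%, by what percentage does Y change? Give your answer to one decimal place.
379.8%

For Y = 12X^4:
If X → X(1 + 0.48)
Then Y → Y · (1 + 0.48)^4
     ≈ Y · 4.7979

Percentage change = ((1 + 0.48)^4 − 1) × 100% ≈ 379.8%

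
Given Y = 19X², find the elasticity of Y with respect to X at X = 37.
Elasticity = 2

Elasticity = (dY/dX) · (X/Y)

dY/dX = 38·X
At X = 37: dY/dX = 1406, Y = 26011

Elasticity = 1406 · (37 / 26011) = 2

Interpretation: for a small percentage change in X, the percentage change in Y is approximately 2.00 times as large.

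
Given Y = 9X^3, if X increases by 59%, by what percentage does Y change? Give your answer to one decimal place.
302.0%

For Y = 9X^3:
If X → X(1 + 0.59)
Then Y → Y · (1 + 0.59)^3
     ≈ Y · 4.0197

Percentage change = ((1 + 0.59)^3 − 1) × 100% ≈ 302.0%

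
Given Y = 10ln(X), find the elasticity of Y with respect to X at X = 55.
Elasticity = 1/ln(55) ≈ 0.2495

Elasticity = (dY/dX) · (X/Y)

dY/dX = 10/X
At X = 55: dY/dX = 2/11, Y = 10·ln(55)

Elasticity = (2/11) · (55 / (10·ln(55))) = 1/ln(55) ≈ 0.2495

Interpretation: for a small percentage change in X, the percentage change in Y is approximately 0.25 times as large.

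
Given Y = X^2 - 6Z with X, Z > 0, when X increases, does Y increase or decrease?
Y increases

Taking the partial derivative:
∂Y/∂X = 2X

∂Y/∂X = 2X > 0 (assuming positive values)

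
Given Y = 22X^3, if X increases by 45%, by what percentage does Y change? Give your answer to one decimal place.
204.9%

For Y = 22X^3:
If X → X(1 + 0.45)
Then Y → Y · (1 + 0.45)^3
     ≈ Y · 3.0486

Percentage change = ((1 + 0.45)^3 − 1) × 100% ≈ 204.9%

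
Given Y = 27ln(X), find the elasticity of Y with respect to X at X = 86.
Elasticity = 1/ln(86) ≈ 0.2245

Elasticity = (dY/dX) · (X/Y)

dY/dX = 27/X
At X = 86: dY/dX = 27/86, Y = 27·ln(86)

Elasticity = (27/86) · (86 / (27·ln(86))) = 1/ln(86) ≈ 0.2245

Interpretation: for a small percentage change in X, the percentage change in Y is approximately 0.22 times as large.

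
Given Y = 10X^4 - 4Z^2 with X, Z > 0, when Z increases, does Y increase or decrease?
Y decreases

Taking the partial derivative:
∂Y/∂Z = -8Z

∂Y/∂Z = -8Z < 0 (assuming positive values)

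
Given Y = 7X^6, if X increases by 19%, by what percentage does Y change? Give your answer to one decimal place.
184.0%

For Y = 7X^6:
If X → X(1 + 0.19)
Then Y → Y · (1 + 0.19)^6
     ≈ Y · 2.8398

Percentage change = ((1 + 0.19)^6 − 1) × 100% ≈ 184.0%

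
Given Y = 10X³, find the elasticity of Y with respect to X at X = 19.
Elasticity = 3

Elasticity = (dY/dX) · (X/Y)

dY/dX = 30·X²
At X = 19: dY/dX = 10830, Y = 68590

Elasticity = 10830 · (19 / 68590) = 3

Interpretation: for a small percentage change in X, the percentage change in Y is approximately 3.00 times as large.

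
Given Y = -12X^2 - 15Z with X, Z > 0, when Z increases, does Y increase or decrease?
Y decreases

Taking the partial derivative:
∂Y/∂Z = -15

∂Y/∂Z = -15 < 0 (assuming positive values)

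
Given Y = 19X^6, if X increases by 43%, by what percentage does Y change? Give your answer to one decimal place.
755.1%

For Y = 19X^6:
If X → X(1 + 0.43)
Then Y → Y · (1 + 0.43)^6
     ≈ Y · 8.5510

Percentage change = ((1 + 0.43)^6 − 1) × 100% ≈ 755.1%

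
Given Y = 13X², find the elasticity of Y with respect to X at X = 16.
Elasticity = 2

Elasticity = (dY/dX) · (X/Y)

dY/dX = 26·X
At X = 16: dY/dX = 416, Y = 3328

Elasticity = 416 · (16 / 3328) = 2

Interpretation: for a small percentage change in X, the percentage change in Y is approximately 2.00 times as large.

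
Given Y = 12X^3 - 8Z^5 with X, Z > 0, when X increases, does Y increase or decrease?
Y increases

Taking the partial derivative:
∂Y/∂X = 36X^2

∂Y/∂X = 36X^2 > 0 (assuming positive values)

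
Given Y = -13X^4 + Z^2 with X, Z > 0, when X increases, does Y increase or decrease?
Y decreases

Taking the partial derivative:
∂Y/∂X = -52X^3

∂Y/∂X = -52X^3 < 0 (assuming positive values)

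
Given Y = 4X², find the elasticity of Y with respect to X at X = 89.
Elasticity = 2

Elasticity = (dY/dX) · (X/Y)

dY/dX = 8·X
At X = 89: dY/dX = 712, Y = 31684

Elasticity = 712 · (89 / 31684) = 2

Interpretation: for a small percentage change in X, the percentage change in Y is approximately 2.00 times as large.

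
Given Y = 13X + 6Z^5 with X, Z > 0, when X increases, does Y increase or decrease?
Y increases

Taking the partial derivative:
∂Y/∂X = 13

∂Y/∂X = 13 > 0 (assuming positive values)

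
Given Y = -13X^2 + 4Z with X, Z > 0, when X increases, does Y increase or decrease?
Y decreases

Taking the partial derivative:
∂Y/∂X = -26X

∂Y/∂X = -26X < 0 (assuming positive values)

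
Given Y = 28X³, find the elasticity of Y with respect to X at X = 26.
Elasticity = 3

Elasticity = (dY/dX) · (X/Y)

dY/dX = 84·X²
At X = 26: dY/dX = 56784, Y = 492128

Elasticity = 56784 · (26 / 492128) = 3

Interpretation: for a small percentage change in X, the percentage change in Y is approximately 3.00 times as large.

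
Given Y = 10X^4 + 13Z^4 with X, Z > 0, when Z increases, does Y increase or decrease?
Y increases

Taking the partial derivative:
∂Y/∂Z = 52Z^3

∂Y/∂Z = 52Z^3 > 0 (assuming positive values)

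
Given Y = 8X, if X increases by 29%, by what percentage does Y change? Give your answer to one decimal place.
29.0%

For Y = 8X:
If X → X(1 + 0.29)
Then Y → Y · (1 + 0.29)^1
     = Y · 1.2900

Percentage change = ((1 + 0.29)^1 − 1) × 100% = 29.0%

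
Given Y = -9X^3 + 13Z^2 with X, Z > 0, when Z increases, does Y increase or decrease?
Y increases

Taking the partial derivative:
∂Y/∂Z = 26Z

∂Y/∂Z = 26Z > 0 (assuming positive values)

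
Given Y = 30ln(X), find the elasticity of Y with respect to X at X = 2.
Elasticity = 1/ln(2) ≈ 1.4427

Elasticity = (dY/dX) · (X/Y)

dY/dX = 30/X
At X = 2: dY/dX = 15, Y = 30·ln(2)

Elasticity = 15 · (2 / (30·ln(2))) = 1/ln(2) ≈ 1.4427

Interpretation: for a small percentage change in X, the percentage change in Y is approximately 1.44 times as large.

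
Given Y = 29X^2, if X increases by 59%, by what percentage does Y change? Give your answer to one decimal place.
152.8%

For Y = 29X^2:
If X → X(1 + 0.59)
Then Y → Y · (1 + 0.59)^2
     = Y · 2.5281

Percentage change = ((1 + 0.59)^2 − 1) × 100% ≈ 152.8%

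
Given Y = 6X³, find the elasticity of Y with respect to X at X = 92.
Elasticity = 3

Elasticity = (dY/dX) · (X/Y)

dY/dX = 18·X²
At X = 92: dY/dX = 152352, Y = 4672128

Elasticity = 152352 · (92 / 4672128) = 3

Interpretation: for a small percentage change in X, the percentage change in Y is approximately 3.00 times as large.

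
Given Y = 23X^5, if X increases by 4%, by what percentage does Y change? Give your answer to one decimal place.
21.7%

For Y = 23X^5:
If X → X(1 + 0.04)
Then Y → Y · (1 + 0.04)^5
     ≈ Y · 1.2167

Percentage change = ((1 + 0.04)^5 − 1) × 100% ≈ 21.7%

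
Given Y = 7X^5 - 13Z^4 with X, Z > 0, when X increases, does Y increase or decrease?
Y increases

Taking the partial derivative:
∂Y/∂X = 35X^4

∂Y/∂X = 35X^4 > 0 (assuming positive values)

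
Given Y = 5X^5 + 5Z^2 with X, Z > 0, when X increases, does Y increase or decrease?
Y increases

Taking the partial derivative:
∂Y/∂X = 25X^4

∂Y/∂X = 25X^4 > 0 (assuming positive values)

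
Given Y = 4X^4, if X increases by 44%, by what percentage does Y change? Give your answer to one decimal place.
330.0%

For Y = 4X^4:
If X → X(1 + 0.44)
Then Y → Y · (1 + 0.44)^4
     ≈ Y · 4.2998

Percentage change = ((1 + 0.44)^4 − 1) × 100% ≈ 330.0%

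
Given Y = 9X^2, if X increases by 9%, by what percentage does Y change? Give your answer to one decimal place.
18.8%

For Y = 9X^2:
If X → X(1 + 0.09)
Then Y → Y · (1 + 0.09)^2
     = Y · 1.1881

Percentage change = ((1 + 0.09)^2 − 1) × 100% ≈ 18.8%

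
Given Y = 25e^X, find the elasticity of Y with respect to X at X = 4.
Elasticity = 4

Elasticity = (dY/dX) · (X/Y)

dY/dX = 25·e^X
At X = 4: dY/dX = 25·e^4, Y = 25·e^4

Elasticity = (25·e^4) · (4 / (25·e^4)) = 4

Interpretation: for a small percentage change in X, the percentage change in Y is approximately 4.00 times as large.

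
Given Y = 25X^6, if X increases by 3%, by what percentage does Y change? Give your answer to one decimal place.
19.4%

For Y = 25X^6:
If X → X(1 + 0.03)
Then Y → Y · (1 + 0.03)^6
     ≈ Y · 1.1941

Percentage change = ((1 + 0.03)^6 − 1) × 100% ≈ 19.4%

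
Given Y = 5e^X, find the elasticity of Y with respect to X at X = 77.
Elasticity = 77

Elasticity = (dY/dX) · (X/Y)

dY/dX = 5·e^X
At X = 77: dY/dX = 5·e^77, Y = 5·e^77

Elasticity = (5·e^77) · (77 / (5·e^77)) = 77

Interpretation: for a small percentage change in X, the percentage change in Y is approximately 77.00 times as large.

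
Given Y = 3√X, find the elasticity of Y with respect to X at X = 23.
Elasticity = 1/2

Elasticity = (dY/dX) · (X/Y)

dY/dX = 3/(2·√X)
At X = 23: dY/dX = 3·√23/46, Y = 3·√23

Elasticity = (3·√23/46) · (23 / (3·√23)) = 1/2

Interpretation: for a small percentage change in X, the percentage change in Y is approximately 0.50 times as large.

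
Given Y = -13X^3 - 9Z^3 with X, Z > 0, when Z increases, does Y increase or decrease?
Y decreases

Taking the partial derivative:
∂Y/∂Z = -27Z^2

∂Y/∂Z = -27Z^2 < 0 (assuming positive values)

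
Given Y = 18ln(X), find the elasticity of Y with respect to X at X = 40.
Elasticity = 1/ln(40) ≈ 0.2711

Elasticity = (dY/dX) · (X/Y)

dY/dX = 18/X
At X = 40: dY/dX = 9/20, Y = 18·ln(40)

Elasticity = (9/20) · (40 / (18·ln(40))) = 1/ln(40) ≈ 0.2711

Interpretation: for a small percentage change in X, the percentage change in Y is approximately 0.27 times as large.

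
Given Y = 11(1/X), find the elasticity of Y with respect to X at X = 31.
Elasticity = -1

Elasticity = (dY/dX) · (X/Y)

dY/dX = -11/X²
At X = 31: dY/dX = -11/961, Y = 11/31

Elasticity = (-11/961) · (31 / (11/31)) = -1

Interpretation: for a small percentage change in X, the percentage change in Y is approximately -1.00 times as large.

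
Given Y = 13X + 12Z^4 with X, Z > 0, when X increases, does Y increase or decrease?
Y increases

Taking the partial derivative:
∂Y/∂X = 13

∂Y/∂X = 13 > 0 (assuming positive values)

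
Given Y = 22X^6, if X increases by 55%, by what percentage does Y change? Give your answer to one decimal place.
1286.7%

For Y = 22X^6:
If X → X(1 + 0.55)
Then Y → Y · (1 + 0.55)^6
     ≈ Y · 13.8672

Percentage change = ((1 + 0.55)^6 − 1) × 100% ≈ 1286.7%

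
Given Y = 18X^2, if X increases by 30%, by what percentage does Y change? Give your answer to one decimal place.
69.0%

For Y = 18X^2:
If X → X(1 + 0.3)
Then Y → Y · (1 + 0.3)^2
     = Y · 1.6900

Percentage change = ((1 + 0.3)^2 − 1) × 100% = 69.0%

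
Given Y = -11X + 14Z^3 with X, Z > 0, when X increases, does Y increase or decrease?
Y decreases

Taking the partial derivative:
∂Y/∂X = -11

∂Y/∂X = -11 < 0 (assuming positive values)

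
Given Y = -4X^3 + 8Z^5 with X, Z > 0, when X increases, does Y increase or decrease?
Y decreases

Taking the partial derivative:
∂Y/∂X = -12X^2

∂Y/∂X = -12X^2 < 0 (assuming positive values)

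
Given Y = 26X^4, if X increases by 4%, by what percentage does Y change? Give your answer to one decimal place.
17.0%

For Y = 26X^4:
If X → X(1 + 0.04)
Then Y → Y · (1 + 0.04)^4
     ≈ Y · 1.1699

Percentage change = ((1 + 0.04)^4 − 1) × 100% ≈ 17.0%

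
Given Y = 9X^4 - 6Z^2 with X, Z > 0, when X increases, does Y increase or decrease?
Y increases

Taking the partial derivative:
∂Y/∂X = 36X^3

∂Y/∂X = 36X^3 > 0 (assuming positive values)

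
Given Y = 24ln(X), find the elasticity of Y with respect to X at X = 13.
Elasticity = 1/ln(13) ≈ 0.3899

Elasticity = (dY/dX) · (X/Y)

dY/dX = 24/X
At X = 13: dY/dX = 24/13, Y = 24·ln(13)

Elasticity = (24/13) · (13 / (24·ln(13))) = 1/ln(13) ≈ 0.3899

Interpretation: for a small percentage change in X, the percentage change in Y is approximately 0.39 times as large.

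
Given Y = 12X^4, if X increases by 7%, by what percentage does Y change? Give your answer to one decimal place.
31.1%

For Y = 12X^4:
If X → X(1 + 0.07)
Then Y → Y · (1 + 0.07)^4
     ≈ Y · 1.3108

Percentage change = ((1 + 0.07)^4 − 1) × 100% ≈ 31.1%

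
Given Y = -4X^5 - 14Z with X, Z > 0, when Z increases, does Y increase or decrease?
Y decreases

Taking the partial derivative:
∂Y/∂Z = -14

∂Y/∂Z = -14 < 0 (assuming positive values)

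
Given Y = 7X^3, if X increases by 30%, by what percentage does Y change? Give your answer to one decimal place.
119.7%

For Y = 7X^3:
If X → X(1 + 0.3)
Then Y → Y · (1 + 0.3)^3
     = Y · 2.1970

Percentage change = ((1 + 0.3)^3 − 1) × 100% = 119.7%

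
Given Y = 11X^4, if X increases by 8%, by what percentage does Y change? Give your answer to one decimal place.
36.0%

For Y = 11X^4:
If X → X(1 + 0.08)
Then Y → Y · (1 + 0.08)^4
     ≈ Y · 1.3605

Percentage change = ((1 + 0.08)^4 − 1) × 100% ≈ 36.0%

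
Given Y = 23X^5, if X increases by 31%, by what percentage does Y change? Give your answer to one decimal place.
285.8%

For Y = 23X^5:
If X → X(1 + 0.31)
Then Y → Y · (1 + 0.31)^5
     ≈ Y · 3.8579

Percentage change = ((1 + 0.31)^5 − 1) × 100% ≈ 285.8%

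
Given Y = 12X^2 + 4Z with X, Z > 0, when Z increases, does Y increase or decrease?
Y increases

Taking the partial derivative:
∂Y/∂Z = 4

∂Y/∂Z = 4 > 0 (assuming positive values)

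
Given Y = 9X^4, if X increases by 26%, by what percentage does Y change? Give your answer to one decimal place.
152.0%

For Y = 9X^4:
If X → X(1 + 0.26)
Then Y → Y · (1 + 0.26)^4
     ≈ Y · 2.5205

Percentage change = ((1 + 0.26)^4 − 1) × 100% ≈ 152.0%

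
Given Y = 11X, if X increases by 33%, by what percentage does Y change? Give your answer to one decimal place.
33.0%

For Y = 11X:
If X → X(1 + 0.33)
Then Y → Y · (1 + 0.33)^1
     = Y · 1.3300

Percentage change = ((1 + 0.33)^1 − 1) × 100% = 33.0%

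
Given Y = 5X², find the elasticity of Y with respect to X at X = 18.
Elasticity = 2

Elasticity = (dY/dX) · (X/Y)

dY/dX = 10·X
At X = 18: dY/dX = 180, Y = 1620

Elasticity = 180 · (18 / 1620) = 2

Interpretation: for a small percentage change in X, the percentage change in Y is approximately 2.00 times as large.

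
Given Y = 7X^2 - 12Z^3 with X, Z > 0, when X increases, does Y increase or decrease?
Y increases

Taking the partial derivative:
∂Y/∂X = 14X

∂Y/∂X = 14X > 0 (assuming positive values)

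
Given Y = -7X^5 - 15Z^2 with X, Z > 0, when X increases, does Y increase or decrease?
Y decreases

Taking the partial derivative:
∂Y/∂X = -35X^4

∂Y/∂X = -35X^4 < 0 (assuming positive values)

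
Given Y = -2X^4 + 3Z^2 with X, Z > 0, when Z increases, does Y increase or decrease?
Y increases

Taking the partial derivative:
∂Y/∂Z = 6Z

∂Y/∂Z = 6Z > 0 (assuming positive values)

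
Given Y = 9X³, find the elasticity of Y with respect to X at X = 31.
Elasticity = 3

Elasticity = (dY/dX) · (X/Y)

dY/dX = 27·X²
At X = 31: dY/dX = 25947, Y = 268119

Elasticity = 25947 · (31 / 268119) = 3

Interpretation: for a small percentage change in X, the percentage change in Y is approximately 3.00 times as large.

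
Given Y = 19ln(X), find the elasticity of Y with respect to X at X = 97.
Elasticity = 1/ln(97) ≈ 0.2186

Elasticity = (dY/dX) · (X/Y)

dY/dX = 19/X
At X = 97: dY/dX = 19/97, Y = 19·ln(97)

Elasticity = (19/97) · (97 / (19·ln(97))) = 1/ln(97) ≈ 0.2186

Interpretation: for a small percentage change in X, the percentage change in Y is approximately 0.22 times as large.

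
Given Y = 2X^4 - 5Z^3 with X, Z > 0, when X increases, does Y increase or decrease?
Y increases

Taking the partial derivative:
∂Y/∂X = 8X^3

∂Y/∂X = 8X^3 > 0 (assuming positive values)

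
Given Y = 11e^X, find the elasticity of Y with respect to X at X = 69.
Elasticity = 69

Elasticity = (dY/dX) · (X/Y)

dY/dX = 11·e^X
At X = 69: dY/dX = 11·e^69, Y = 11·e^69

Elasticity = (11·e^69) · (69 / (11·e^69)) = 69

Interpretation: for a small percentage change in X, the percentage change in Y is approximately 69.00 times as large.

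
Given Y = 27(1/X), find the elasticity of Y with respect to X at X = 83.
Elasticity = -1

Elasticity = (dY/dX) · (X/Y)

dY/dX = -27/X²
At X = 83: dY/dX = -27/6889, Y = 27/83

Elasticity = (-27/6889) · (83 / (27/83)) = -1

Interpretation: for a small percentage change in X, the percentage change in Y is approximately -1.00 times as large.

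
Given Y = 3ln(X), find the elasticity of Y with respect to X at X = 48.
Elasticity = 1/ln(48) ≈ 0.2583

Elasticity = (dY/dX) · (X/Y)

dY/dX = 3/X
At X = 48: dY/dX = 1/16, Y = 3·ln(48)

Elasticity = (1/16) · (48 / (3·ln(48))) = 1/ln(48) ≈ 0.2583

Interpretation: for a small percentage change in X, the percentage change in Y is approximately 0.26 times as large.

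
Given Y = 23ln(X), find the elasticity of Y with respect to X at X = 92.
Elasticity = 1/ln(92) ≈ 0.2212

Elasticity = (dY/dX) · (X/Y)

dY/dX = 23/X
At X = 92: dY/dX = 1/4, Y = 23·ln(92)

Elasticity = (1/4) · (92 / (23·ln(92))) = 1/ln(92) ≈ 0.2212

Interpretation: for a small percentage change in X, the percentage change in Y is approximately 0.22 times as large.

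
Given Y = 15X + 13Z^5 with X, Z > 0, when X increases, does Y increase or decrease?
Y increases

Taking the partial derivative:
∂Y/∂X = 15

∂Y/∂X = 15 > 0 (assuming positive values)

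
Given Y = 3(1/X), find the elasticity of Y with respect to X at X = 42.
Elasticity = -1

Elasticity = (dY/dX) · (X/Y)

dY/dX = -3/X²
At X = 42: dY/dX = -1/588, Y = 1/14

Elasticity = (-1/588) · (42 / (1/14)) = -1

Interpretation: for a small percentage change in X, the percentage change in Y is approximately -1.00 times as large.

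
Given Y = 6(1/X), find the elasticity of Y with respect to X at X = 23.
Elasticity = -1

Elasticity = (dY/dX) · (X/Y)

dY/dX = -6/X²
At X = 23: dY/dX = -6/529, Y = 6/23

Elasticity = (-6/529) · (23 / (6/23)) = -1

Interpretation: for a small percentage change in X, the percentage change in Y is approximately -1.00 times as large.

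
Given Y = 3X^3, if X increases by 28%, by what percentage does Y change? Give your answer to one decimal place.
109.7%

For Y = 3X^3:
If X → X(1 + 0.28)
Then Y → Y · (1 + 0.28)^3
     ≈ Y · 2.0972

Percentage change = ((1 + 0.28)^3 − 1) × 100% ≈ 109.7%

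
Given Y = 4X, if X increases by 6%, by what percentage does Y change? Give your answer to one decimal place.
6.0%

For Y = 4X:
If X → X(1 + 0.06)
Then Y → Y · (1 + 0.06)^1
     = Y · 1.0600

Percentage change = ((1 + 0.06)^1 − 1) × 100% = 6.0%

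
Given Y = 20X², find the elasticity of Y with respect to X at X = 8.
Elasticity = 2

Elasticity = (dY/dX) · (X/Y)

dY/dX = 40·X
At X = 8: dY/dX = 320, Y = 1280

Elasticity = 320 · (8 / 1280) = 2

Interpretation: for a small percentage change in X, the percentage change in Y is approximately 2.00 times as large.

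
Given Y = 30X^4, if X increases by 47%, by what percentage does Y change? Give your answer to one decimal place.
366.9%

For Y = 30X^4:
If X → X(1 + 0.47)
Then Y → Y · (1 + 0.47)^4
     ≈ Y · 4.6695

Percentage change = ((1 + 0.47)^4 − 1) × 100% ≈ 366.9%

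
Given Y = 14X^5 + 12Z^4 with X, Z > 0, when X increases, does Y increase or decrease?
Y increases

Taking the partial derivative:
∂Y/∂X = 70X^4

∂Y/∂X = 70X^4 > 0 (assuming positive values)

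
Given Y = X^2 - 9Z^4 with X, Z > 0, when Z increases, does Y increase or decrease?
Y decreases

Taking the partial derivative:
∂Y/∂Z = -36Z^3

∂Y/∂Z = -36Z^3 < 0 (assuming positive values)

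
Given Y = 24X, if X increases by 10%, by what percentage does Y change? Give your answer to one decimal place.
10.0%

For Y = 24X:
If X → X(1 + 0.1)
Then Y → Y · (1 + 0.1)^1
     = Y · 1.1000

Percentage change = ((1 + 0.1)^1 − 1) × 100% = 10.0%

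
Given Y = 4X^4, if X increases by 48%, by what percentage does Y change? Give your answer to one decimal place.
379.8%

For Y = 4X^4:
If X → X(1 + 0.48)
Then Y → Y · (1 + 0.48)^4
     ≈ Y · 4.7979

Percentage change = ((1 + 0.48)^4 − 1) × 100% ≈ 379.8%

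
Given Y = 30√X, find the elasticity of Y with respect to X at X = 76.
Elasticity = 1/2

Elasticity = (dY/dX) · (X/Y)

dY/dX = 15/√X
At X = 76: dY/dX = 15·√19/38, Y = 60·√19

Elasticity = (15·√19/38) · (76 / (60·√19)) = 1/2

Interpretation: for a small percentage change in X, the percentage change in Y is approximately 0.50 times as large.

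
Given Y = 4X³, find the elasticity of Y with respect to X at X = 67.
Elasticity = 3

Elasticity = (dY/dX) · (X/Y)

dY/dX = 12·X²
At X = 67: dY/dX = 53868, Y = 1203052

Elasticity = 53868 · (67 / 1203052) = 3

Interpretation: for a small percentage change in X, the percentage change in Y is approximately 3.00 times as large.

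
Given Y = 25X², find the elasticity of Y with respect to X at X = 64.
Elasticity = 2

Elasticity = (dY/dX) · (X/Y)

dY/dX = 50·X
At X = 64: dY/dX = 3200, Y = 102400

Elasticity = 3200 · (64 / 102400) = 2

Interpretation: for a small percentage change in X, the percentage change in Y is approximately 2.00 times as large.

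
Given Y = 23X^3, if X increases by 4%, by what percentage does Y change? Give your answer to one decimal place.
12.5%

For Y = 23X^3:
If X → X(1 + 0.04)
Then Y → Y · (1 + 0.04)^3
     ≈ Y · 1.1249

Percentage change = ((1 + 0.04)^3 − 1) × 100% ≈ 12.5%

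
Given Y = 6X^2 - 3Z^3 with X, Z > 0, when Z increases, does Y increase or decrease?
Y decreases

Taking the partial derivative:
∂Y/∂Z = -9Z^2

∂Y/∂Z = -9Z^2 < 0 (assuming positive values)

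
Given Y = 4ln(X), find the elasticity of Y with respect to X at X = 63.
Elasticity = 1/ln(63) ≈ 0.2414

Elasticity = (dY/dX) · (X/Y)

dY/dX = 4/X
At X = 63: dY/dX = 4/63, Y = 4·ln(63)

Elasticity = (4/63) · (63 / (4·ln(63))) = 1/ln(63) ≈ 0.2414

Interpretation: for a small percentage change in X, the percentage change in Y is approximately 0.24 times as large.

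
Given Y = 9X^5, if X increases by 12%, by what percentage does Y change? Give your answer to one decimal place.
76.2%

For Y = 9X^5:
If X → X(1 + 0.12)
Then Y → Y · (1 + 0.12)^5
     ≈ Y · 1.7623

Percentage change = ((1 + 0.12)^5 − 1) × 100% ≈ 76.2%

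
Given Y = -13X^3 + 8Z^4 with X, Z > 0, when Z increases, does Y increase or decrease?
Y increases

Taking the partial derivative:
∂Y/∂Z = 32Z^3

∂Y/∂Z = 32Z^3 > 0 (assuming positive values)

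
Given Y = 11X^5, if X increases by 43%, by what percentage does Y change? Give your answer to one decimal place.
498.0%

For Y = 11X^5:
If X → X(1 + 0.43)
Then Y → Y · (1 + 0.43)^5
     ≈ Y · 5.9797

Percentage change = ((1 + 0.43)^5 − 1) × 100% ≈ 498.0%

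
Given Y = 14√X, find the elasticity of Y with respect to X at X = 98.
Elasticity = 1/2

Elasticity = (dY/dX) · (X/Y)

dY/dX = 7/√X
At X = 98: dY/dX = √2/2, Y = 98·√2

Elasticity = (√2/2) · (98 / (98·√2)) = 1/2

Interpretation: for a small percentage change in X, the percentage change in Y is approximately 0.50 times as large.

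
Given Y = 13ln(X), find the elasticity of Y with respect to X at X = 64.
Elasticity = 1/ln(64) ≈ 0.2404

Elasticity = (dY/dX) · (X/Y)

dY/dX = 13/X
At X = 64: dY/dX = 13/64, Y = 13·ln(64)

Elasticity = (13/64) · (64 / (13·ln(64))) = 1/ln(64) ≈ 0.2404

Interpretation: for a small percentage change in X, the percentage change in Y is approximately 0.24 times as large.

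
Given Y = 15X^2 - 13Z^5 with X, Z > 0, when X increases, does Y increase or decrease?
Y increases

Taking the partial derivative:
∂Y/∂X = 30X

∂Y/∂X = 30X > 0 (assuming positive values)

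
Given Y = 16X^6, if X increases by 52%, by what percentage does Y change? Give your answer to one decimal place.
1133.3%

For Y = 16X^6:
If X → X(1 + 0.52)
Then Y → Y · (1 + 0.52)^6
     ≈ Y · 12.3328

Percentage change = ((1 + 0.52)^6 − 1) × 100% ≈ 1133.3%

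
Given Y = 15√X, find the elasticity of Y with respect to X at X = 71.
Elasticity = 1/2

Elasticity = (dY/dX) · (X/Y)

dY/dX = 15/(2·√X)
At X = 71: dY/dX = 15·√71/142, Y = 15·√71

Elasticity = (15·√71/142) · (71 / (15·√71)) = 1/2

Interpretation: for a small percentage change in X, the percentage change in Y is approximately 0.50 times as large.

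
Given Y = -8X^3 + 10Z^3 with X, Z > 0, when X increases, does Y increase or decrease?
Y decreases

Taking the partial derivative:
∂Y/∂X = -24X^2

∂Y/∂X = -24X^2 < 0 (assuming positive values)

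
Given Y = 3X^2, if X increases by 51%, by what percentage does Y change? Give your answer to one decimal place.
128.0%

For Y = 3X^2:
If X → X(1 + 0.51)
Then Y → Y · (1 + 0.51)^2
     = Y · 2.2801

Percentage change = ((1 + 0.51)^2 − 1) × 100% ≈ 128.0%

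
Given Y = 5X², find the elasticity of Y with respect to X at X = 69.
Elasticity = 2

Elasticity = (dY/dX) · (X/Y)

dY/dX = 10·X
At X = 69: dY/dX = 690, Y = 23805

Elasticity = 690 · (69 / 23805) = 2

Interpretation: for a small percentage change in X, the percentage change in Y is approximately 2.00 times as large.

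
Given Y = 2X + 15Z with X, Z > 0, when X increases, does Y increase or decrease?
Y increases

Taking the partial derivative:
∂Y/∂X = 2

∂Y/∂X = 2 > 0 (assuming positive values)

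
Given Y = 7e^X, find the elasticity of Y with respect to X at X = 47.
Elasticity = 47

Elasticity = (dY/dX) · (X/Y)

dY/dX = 7·e^X
At X = 47: dY/dX = 7·e^47, Y = 7·e^47

Elasticity = (7·e^47) · (47 / (7·e^47)) = 47

Interpretation: for a small percentage change in X, the percentage change in Y is approximately 47.00 times as large.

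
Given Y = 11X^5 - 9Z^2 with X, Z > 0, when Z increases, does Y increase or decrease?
Y decreases

Taking the partial derivative:
∂Y/∂Z = -18Z

∂Y/∂Z = -18Z < 0 (assuming positive values)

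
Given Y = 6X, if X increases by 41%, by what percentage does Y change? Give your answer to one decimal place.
41.0%

For Y = 6X:
If X → X(1 + 0.41)
Then Y → Y · (1 + 0.41)^1
     = Y · 1.4100

Percentage change = ((1 + 0.41)^1 − 1) × 100% = 41.0%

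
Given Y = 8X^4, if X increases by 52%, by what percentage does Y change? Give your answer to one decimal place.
433.8%

For Y = 8X^4:
If X → X(1 + 0.52)
Then Y → Y · (1 + 0.52)^4
     ≈ Y · 5.3379

Percentage change = ((1 + 0.52)^4 − 1) × 100% ≈ 433.8%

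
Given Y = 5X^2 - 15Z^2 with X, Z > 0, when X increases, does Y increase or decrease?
Y increases

Taking the partial derivative:
∂Y/∂X = 10X

∂Y/∂X = 10X > 0 (assuming positive values)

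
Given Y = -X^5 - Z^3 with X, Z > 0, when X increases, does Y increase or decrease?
Y decreases

Taking the partial derivative:
∂Y/∂X = -5X^4

∂Y/∂X = -5X^4 < 0 (assuming positive values)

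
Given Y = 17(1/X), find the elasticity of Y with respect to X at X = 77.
Elasticity = -1

Elasticity = (dY/dX) · (X/Y)

dY/dX = -17/X²
At X = 77: dY/dX = -17/5929, Y = 17/77

Elasticity = (-17/5929) · (77 / (17/77)) = -1

Interpretation: for a small percentage change in X, the percentage change in Y is approximately -1.00 times as large.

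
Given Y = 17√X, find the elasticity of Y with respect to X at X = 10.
Elasticity = 1/2

Elasticity = (dY/dX) · (X/Y)

dY/dX = 17/(2·√X)
At X = 10: dY/dX = 17·√10/20, Y = 17·√10

Elasticity = (17·√10/20) · (10 / (17·√10)) = 1/2

Interpretation: for a small percentage change in X, the percentage change in Y is approximately 0.50 times as large.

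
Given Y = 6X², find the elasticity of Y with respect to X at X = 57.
Elasticity = 2

Elasticity = (dY/dX) · (X/Y)

dY/dX = 12·X
At X = 57: dY/dX = 684, Y = 19494

Elasticity = 684 · (57 / 19494) = 2

Interpretation: for a small percentage change in X, the percentage change in Y is approximately 2.00 times as large.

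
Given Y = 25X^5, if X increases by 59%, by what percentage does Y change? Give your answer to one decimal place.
916.2%

For Y = 25X^5:
If X → X(1 + 0.59)
Then Y → Y · (1 + 0.59)^5
     ≈ Y · 10.1622

Percentage change = ((1 + 0.59)^5 − 1) × 100% ≈ 916.2%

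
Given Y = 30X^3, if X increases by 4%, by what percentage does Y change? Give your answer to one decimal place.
12.5%

For Y = 30X^3:
If X → X(1 + 0.04)
Then Y → Y · (1 + 0.04)^3
     ≈ Y · 1.1249

Percentage change = ((1 + 0.04)^3 − 1) × 100% ≈ 12.5%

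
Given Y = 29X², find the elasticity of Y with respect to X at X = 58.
Elasticity = 2

Elasticity = (dY/dX) · (X/Y)

dY/dX = 58·X
At X = 58: dY/dX = 3364, Y = 97556

Elasticity = 3364 · (58 / 97556) = 2

Interpretation: for a small percentage change in X, the percentage change in Y is approximately 2.00 times as large.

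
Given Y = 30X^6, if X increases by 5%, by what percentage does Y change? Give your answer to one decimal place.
34.0%

For Y = 30X^6:
If X → X(1 + 0.05)
Then Y → Y · (1 + 0.05)^6
     ≈ Y · 1.3401

Percentage change = ((1 + 0.05)^6 − 1) × 100% ≈ 34.0%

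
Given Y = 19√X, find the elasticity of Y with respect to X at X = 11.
Elasticity = 1/2

Elasticity = (dY/dX) · (X/Y)

dY/dX = 19/(2·√X)
At X = 11: dY/dX = 19·√11/22, Y = 19·√11

Elasticity = (19·√11/22) · (11 / (19·√11)) = 1/2

Interpretation: for a small percentage change in X, the percentage change in Y is approximately 0.50 times as large.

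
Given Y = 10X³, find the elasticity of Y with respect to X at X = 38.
Elasticity = 3

Elasticity = (dY/dX) · (X/Y)

dY/dX = 30·X²
At X = 38: dY/dX = 43320, Y = 548720

Elasticity = 43320 · (38 / 548720) = 3

Interpretation: for a small percentage change in X, the percentage change in Y is approximately 3.00 times as large.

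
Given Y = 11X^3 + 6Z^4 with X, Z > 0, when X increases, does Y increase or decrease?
Y increases

Taking the partial derivative:
∂Y/∂X = 33X^2

∂Y/∂X = 33X^2 > 0 (assuming positive values)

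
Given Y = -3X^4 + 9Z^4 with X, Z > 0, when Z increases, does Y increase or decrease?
Y increases

Taking the partial derivative:
∂Y/∂Z = 36Z^3

∂Y/∂Z = 36Z^3 > 0 (assuming positive values)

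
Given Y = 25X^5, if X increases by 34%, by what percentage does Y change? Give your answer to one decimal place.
332.0%

For Y = 25X^5:
If X → X(1 + 0.34)
Then Y → Y · (1 + 0.34)^5
     ≈ Y · 4.3204

Percentage change = ((1 + 0.34)^5 − 1) × 100% ≈ 332.0%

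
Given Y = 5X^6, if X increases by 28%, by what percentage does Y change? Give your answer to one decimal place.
339.8%

For Y = 5X^6:
If X → X(1 + 0.28)
Then Y → Y · (1 + 0.28)^6
     ≈ Y · 4.3980

Percentage change = ((1 + 0.28)^6 − 1) × 100% ≈ 339.8%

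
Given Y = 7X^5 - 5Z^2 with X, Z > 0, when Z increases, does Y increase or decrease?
Y decreases

Taking the partial derivative:
∂Y/∂Z = -10Z

∂Y/∂Z = -10Z < 0 (assuming positive values)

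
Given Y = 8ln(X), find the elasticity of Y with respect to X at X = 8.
Elasticity = 1/ln(8) ≈ 0.4809

Elasticity = (dY/dX) · (X/Y)

dY/dX = 8/X
At X = 8: dY/dX = 1, Y = 8·ln(8)

Elasticity = 1 · (8 / (8·ln(8))) = 1/ln(8) ≈ 0.4809

Interpretation: for a small percentage change in X, the percentage change in Y is approximately 0.48 times as large.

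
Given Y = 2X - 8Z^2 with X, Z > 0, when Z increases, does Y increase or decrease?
Y decreases

Taking the partial derivative:
∂Y/∂Z = -16Z

∂Y/∂Z = -16Z < 0 (assuming positive values)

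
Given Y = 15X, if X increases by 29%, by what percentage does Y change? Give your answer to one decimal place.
29.0%

For Y = 15X:
If X → X(1 + 0.29)
Then Y → Y · (1 + 0.29)^1
     = Y · 1.2900

Percentage change = ((1 + 0.29)^1 − 1) × 100% = 29.0%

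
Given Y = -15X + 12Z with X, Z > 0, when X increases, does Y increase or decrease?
Y decreases

Taking the partial derivative:
∂Y/∂X = -15

∂Y/∂X = -15 < 0 (assuming positive values)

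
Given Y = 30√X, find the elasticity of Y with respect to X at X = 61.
Elasticity = 1/2

Elasticity = (dY/dX) · (X/Y)

dY/dX = 15/√X
At X = 61: dY/dX = 15·√61/61, Y = 30·√61

Elasticity = (15·√61/61) · (61 / (30·√61)) = 1/2

Interpretation: for a small percentage change in X, the percentage change in Y is approximately 0.50 times as large.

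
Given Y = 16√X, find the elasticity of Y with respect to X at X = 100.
Elasticity = 1/2

Elasticity = (dY/dX) · (X/Y)

dY/dX = 8/√X
At X = 100: dY/dX = 4/5, Y = 160

Elasticity = (4/5) · (100 / 160) = 1/2

Interpretation: for a small percentage change in X, the percentage change in Y is approximately 0.50 times as large.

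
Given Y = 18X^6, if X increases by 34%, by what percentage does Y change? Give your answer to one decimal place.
478.9%

For Y = 18X^6:
If X → X(1 + 0.34)
Then Y → Y · (1 + 0.34)^6
     ≈ Y · 5.7893

Percentage change = ((1 + 0.34)^6 − 1) × 100% ≈ 478.9%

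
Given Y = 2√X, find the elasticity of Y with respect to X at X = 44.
Elasticity = 1/2

Elasticity = (dY/dX) · (X/Y)

dY/dX = 1/√X
At X = 44: dY/dX = √11/22, Y = 4·√11

Elasticity = (√11/22) · (44 / (4·√11)) = 1/2

Interpretation: for a small percentage change in X, the percentage change in Y is approximately 0.50 times as large.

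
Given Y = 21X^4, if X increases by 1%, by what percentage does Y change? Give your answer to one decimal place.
4.1%

For Y = 21X^4:
If X → X(1 + 0.01)
Then Y → Y · (1 + 0.01)^4
     ≈ Y · 1.0406

Percentage change = ((1 + 0.01)^4 − 1) × 100% ≈ 4.1%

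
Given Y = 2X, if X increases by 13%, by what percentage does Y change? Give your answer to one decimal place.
13.0%

For Y = 2X:
If X → X(1 + 0.13)
Then Y → Y · (1 + 0.13)^1
     = Y · 1.1300

Percentage change = ((1 + 0.13)^1 − 1) × 100% = 13.0%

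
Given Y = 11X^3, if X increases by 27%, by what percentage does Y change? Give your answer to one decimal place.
104.8%

For Y = 11X^3:
If X → X(1 + 0.27)
Then Y → Y · (1 + 0.27)^3
     ≈ Y · 2.0484

Percentage change = ((1 + 0.27)^3 − 1) × 100% ≈ 104.8%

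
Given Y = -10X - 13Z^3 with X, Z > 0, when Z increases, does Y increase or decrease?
Y decreases

Taking the partial derivative:
∂Y/∂Z = -39Z^2

∂Y/∂Z = -39Z^2 < 0 (assuming positive values)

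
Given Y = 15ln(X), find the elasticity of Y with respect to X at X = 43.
Elasticity = 1/ln(43) ≈ 0.2659

Elasticity = (dY/dX) · (X/Y)

dY/dX = 15/X
At X = 43: dY/dX = 15/43, Y = 15·ln(43)

Elasticity = (15/43) · (43 / (15·ln(43))) = 1/ln(43) ≈ 0.2659

Interpretation: for a small percentage change in X, the percentage change in Y is approximately 0.27 times as large.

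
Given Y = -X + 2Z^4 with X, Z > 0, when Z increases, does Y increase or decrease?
Y increases

Taking the partial derivative:
∂Y/∂Z = 8Z^3

∂Y/∂Z = 8Z^3 > 0 (assuming positive values)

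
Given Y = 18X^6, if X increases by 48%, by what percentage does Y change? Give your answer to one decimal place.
950.9%

For Y = 18X^6:
If X → X(1 + 0.48)
Then Y → Y · (1 + 0.48)^6
     ≈ Y · 10.5092

Percentage change = ((1 + 0.48)^6 − 1) × 100% ≈ 950.9%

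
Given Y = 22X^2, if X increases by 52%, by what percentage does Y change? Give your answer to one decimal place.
131.0%

For Y = 22X^2:
If X → X(1 + 0.52)
Then Y → Y · (1 + 0.52)^2
     = Y · 2.3104

Percentage change = ((1 + 0.52)^2 − 1) × 100% ≈ 131.0%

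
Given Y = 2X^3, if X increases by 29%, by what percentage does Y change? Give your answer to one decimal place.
114.7%

For Y = 2X^3:
If X → X(1 + 0.29)
Then Y → Y · (1 + 0.29)^3
     ≈ Y · 2.1467

Percentage change = ((1 + 0.29)^3 − 1) × 100% ≈ 114.7%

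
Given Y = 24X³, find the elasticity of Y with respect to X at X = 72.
Elasticity = 3

Elasticity = (dY/dX) · (X/Y)

dY/dX = 72·X²
At X = 72: dY/dX = 373248, Y = 8957952

Elasticity = 373248 · (72 / 8957952) = 3

Interpretation: for a small percentage change in X, the percentage change in Y is approximately 3.00 times as large.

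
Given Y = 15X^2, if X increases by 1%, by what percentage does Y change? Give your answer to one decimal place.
2.0%

For Y = 15X^2:
If X → X(1 + 0.01)
Then Y → Y · (1 + 0.01)^2
     = Y · 1.0201

Percentage change = ((1 + 0.01)^2 − 1) × 100% ≈ 2.0%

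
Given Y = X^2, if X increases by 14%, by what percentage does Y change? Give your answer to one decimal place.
30.0%

For Y = X^2:
If X → X(1 + 0.14)
Then Y → Y · (1 + 0.14)^2
     = Y · 1.2996

Percentage change = ((1 + 0.14)^2 − 1) × 100% ≈ 30.0%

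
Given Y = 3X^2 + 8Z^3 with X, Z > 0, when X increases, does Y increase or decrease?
Y increases

Taking the partial derivative:
∂Y/∂X = 6X

∂Y/∂X = 6X > 0 (assuming positive values)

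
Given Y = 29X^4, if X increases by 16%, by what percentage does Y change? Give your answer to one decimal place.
81.1%

For Y = 29X^4:
If X → X(1 + 0.16)
Then Y → Y · (1 + 0.16)^4
     ≈ Y · 1.8106

Percentage change = ((1 + 0.16)^4 − 1) × 100% ≈ 81.1%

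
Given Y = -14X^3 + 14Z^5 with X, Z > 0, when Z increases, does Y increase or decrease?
Y increases

Taking the partial derivative:
∂Y/∂Z = 70Z^4

∂Y/∂Z = 70Z^4 > 0 (assuming positive values)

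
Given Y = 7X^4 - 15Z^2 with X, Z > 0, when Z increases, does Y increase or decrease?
Y decreases

Taking the partial derivative:
∂Y/∂Z = -30Z

∂Y/∂Z = -30Z < 0 (assuming positive values)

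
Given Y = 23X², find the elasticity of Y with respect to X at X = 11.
Elasticity = 2

Elasticity = (dY/dX) · (X/Y)

dY/dX = 46·X
At X = 11: dY/dX = 506, Y = 2783

Elasticity = 506 · (11 / 2783) = 2

Interpretation: for a small percentage change in X, the percentage change in Y is approximately 2.00 times as large.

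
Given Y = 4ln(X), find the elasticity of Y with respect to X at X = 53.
Elasticity = 1/ln(53) ≈ 0.2519

Elasticity = (dY/dX) · (X/Y)

dY/dX = 4/X
At X = 53: dY/dX = 4/53, Y = 4·ln(53)

Elasticity = (4/53) · (53 / (4·ln(53))) = 1/ln(53) ≈ 0.2519

Interpretation: for a small percentage change in X, the percentage change in Y is approximately 0.25 times as large.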